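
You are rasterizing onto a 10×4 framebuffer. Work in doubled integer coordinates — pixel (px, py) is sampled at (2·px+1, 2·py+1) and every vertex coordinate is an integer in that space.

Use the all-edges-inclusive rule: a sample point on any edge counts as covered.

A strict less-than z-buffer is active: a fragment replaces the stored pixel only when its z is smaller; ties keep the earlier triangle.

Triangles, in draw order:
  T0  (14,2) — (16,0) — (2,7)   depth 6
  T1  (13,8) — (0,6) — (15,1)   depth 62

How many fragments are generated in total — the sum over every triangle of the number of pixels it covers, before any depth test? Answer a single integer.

T0:
  2·area = 14  (B↔C swapped to make it positive)
  edge (14, 2)→(2, 7): d=(-12,5) inclusive
  edge (2, 7)→(16, 0): d=(14,-7) inclusive
  edge (16, 0)→(14, 2): d=(-2,2) inclusive
    (7,0)@(15, 1): e=[7,7,0] → #  [on edge]
    (8,0)@(17, 1): e=[-3,21,-4] → ·
    (5,1)@(11, 3): e=[3,7,4] → #
    (6,1)@(13, 3): e=[-7,21,0] → ·  [on edge]
    (7,1)@(15, 3): e=[-17,35,-4] → ·
    (5,2)@(11, 5): e=[-21,35,0] → ·  [on edge]
    (4,3)@(9, 7): e=[-35,49,0] → ·  [on edge]
  covered (2 px):
    · · · · · · · # · ·
    · · · · · # · · · ·
    · · · · · · · · · ·
    · · · · · · · · · ·
T1:
  2·area = 95
  edge (13, 8)→(0, 6): d=(-13,-2) inclusive
  edge (0, 6)→(15, 1): d=(15,-5) inclusive
  edge (15, 1)→(13, 8): d=(-2,7) inclusive
    (7,0)@(15, 1): e=[95,0,0] → #  [on edge]
    (8,0)@(17, 1): e=[99,10,-14] → ·
    (4,1)@(9, 3): e=[57,0,38] → #  [on edge]
    (5,1)@(11, 3): e=[61,10,24] → #
    (6,1)@(13, 3): e=[65,20,10] → #
    (7,1)@(15, 3): e=[69,30,-4] → ·
    (1,2)@(3, 5): e=[19,0,76] → #  [on edge]
    (2,2)@(5, 5): e=[23,10,62] → #
    (3,2)@(7, 5): e=[27,20,48] → #
    (7,2)@(15, 5): e=[43,60,-8] → ·
    (1,3)@(3, 7): e=[-7,30,72] → ·
    (2,3)@(5, 7): e=[-3,40,58] → ·
  covered (14 px):
    · · · · · · · # · ·
    · · · · # # # · · ·
    · # # # # # # · · ·
    · · · # # # # · · ·

Result: 16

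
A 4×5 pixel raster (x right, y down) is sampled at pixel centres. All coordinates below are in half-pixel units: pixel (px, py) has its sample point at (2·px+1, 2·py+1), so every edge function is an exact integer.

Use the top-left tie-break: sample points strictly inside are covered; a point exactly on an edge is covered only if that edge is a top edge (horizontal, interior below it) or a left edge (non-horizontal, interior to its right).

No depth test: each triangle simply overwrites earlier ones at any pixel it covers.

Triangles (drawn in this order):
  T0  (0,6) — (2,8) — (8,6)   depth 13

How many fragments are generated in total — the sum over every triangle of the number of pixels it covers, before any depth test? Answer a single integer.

T0:
  2·area = 16  (B↔C swapped to make it positive)
  edge (0, 6)→(8, 6): d=(8,0) top-left  bias=+0
  edge (8, 6)→(2, 8): d=(-6,2) right/bottom  bias=-1
  edge (2, 8)→(0, 6): d=(-2,-2) top-left  bias=+0
    (0,3)@(1, 7): e=[8,8,0] → #  [on edge]
    (1,3)@(3, 7): e=[8,4,4] → #
    (2,3)@(5, 7): e=[8,0,8] → ·  [on edge]
    (0,4)@(1, 9): e=[24,-4,-4] → ·
    (1,4)@(3, 9): e=[24,-8,0] → ·  [on edge]
  covered (2 px):
    · · · ·
    · · · ·
    · · · ·
    # # · ·
    · · · ·

Final: 2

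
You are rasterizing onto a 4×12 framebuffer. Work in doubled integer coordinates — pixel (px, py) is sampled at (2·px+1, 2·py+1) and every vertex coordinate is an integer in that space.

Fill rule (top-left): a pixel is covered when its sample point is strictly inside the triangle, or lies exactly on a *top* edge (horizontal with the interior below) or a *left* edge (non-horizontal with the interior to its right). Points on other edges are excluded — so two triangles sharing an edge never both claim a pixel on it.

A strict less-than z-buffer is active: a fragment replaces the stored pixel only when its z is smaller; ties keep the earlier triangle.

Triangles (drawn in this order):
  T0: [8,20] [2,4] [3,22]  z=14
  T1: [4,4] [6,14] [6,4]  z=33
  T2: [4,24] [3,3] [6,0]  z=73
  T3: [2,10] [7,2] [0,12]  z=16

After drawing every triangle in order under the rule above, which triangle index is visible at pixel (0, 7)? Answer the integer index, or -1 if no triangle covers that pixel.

T0:
  2·area = 92  (B↔C swapped to make it positive)
  edge (8, 20)→(3, 22): d=(-5,2) right/bottom  bias=-1
  edge (3, 22)→(2, 4): d=(-1,-18) top-left  bias=+0
  edge (2, 4)→(8, 20): d=(6,16) right/bottom  bias=-1
    (1,3)@(3, 7): e=[75,15,2] → #
    (2,3)@(5, 7): e=[71,51,-30] → ·
    (1,4)@(3, 9): e=[65,13,14] → #
    (2,4)@(5, 9): e=[61,49,-18] → ·
    (1,5)@(3, 11): e=[55,11,26] → #
    (2,5)@(5, 11): e=[51,47,-6] → ·
    (1,6)@(3, 13): e=[45,9,38] → #
    (2,6)@(5, 13): e=[41,45,6] → #
    (3,6)@(7, 13): e=[37,81,-26] → ·
    (1,7)@(3, 15): e=[35,7,50] → #
    (3,7)@(7, 15): e=[27,79,-14] → ·
    (1,8)@(3, 17): e=[25,5,62] → #
  covered (14 px):
    · · · ·
    · · · ·
    · · · ·
    · # · ·
    · # · ·
    · # · ·
    · # # ·
    · # # ·
    · # # ·
    · # # #
    · # # ·
    · · · ·
T1:
  2·area = 20  (B↔C swapped to make it positive)
  edge (4, 4)→(6, 4): d=(2,0) top-left  bias=+0
  edge (6, 4)→(6, 14): d=(0,10) right/bottom  bias=-1
  edge (6, 14)→(4, 4): d=(-2,-10) top-left  bias=+0
    (2,2)@(5, 5): e=[2,10,8] → #
    (3,2)@(7, 5): e=[2,-10,28] → ·
    (2,3)@(5, 7): e=[6,10,4] → #
    (3,3)@(7, 7): e=[6,-10,24] → ·
    (2,4)@(5, 9): e=[10,10,0] → #  [on edge]
    (3,4)@(7, 9): e=[10,-10,20] → ·
    (2,5)@(5, 11): e=[14,10,-4] → ·
    (3,9)@(7, 19): e=[30,-10,0] → ·  [on edge]
  covered (3 px):
    · · · ·
    · · · ·
    · · # ·
    · · # ·
    · · # ·
    · · · ·
    · · · ·
    · · · ·
    · · · ·
    · · · ·
    · · · ·
    · · · ·
T2:
  2·area = 66
  edge (4, 24)→(3, 3): d=(-1,-21) top-left  bias=+0
  edge (3, 3)→(6, 0): d=(3,-3) top-left  bias=+0
  edge (6, 0)→(4, 24): d=(-2,24) right/bottom  bias=-1
    (2,0)@(5, 1): e=[44,0,22] → #  [on edge]
    (3,0)@(7, 1): e=[86,6,-26] → ·
    (1,1)@(3, 3): e=[0,0,66] → #  [on edge]
    (3,1)@(7, 3): e=[84,12,-30] → ·
    (0,2)@(1, 5): e=[-44,0,110] → ·  [on edge]
    (1,2)@(3, 5): e=[-2,6,62] → ·
    (2,2)@(5, 5): e=[40,12,14] → #
    (3,2)@(7, 5): e=[82,18,-34] → ·
    (2,3)@(5, 7): e=[38,18,10] → #
    (3,3)@(7, 7): e=[80,24,-38] → ·
    (2,4)@(5, 9): e=[36,24,6] → #
    (3,4)@(7, 9): e=[78,30,-42] → ·
  covered (7 px):
    · · # ·
    · # # ·
    · · # ·
    · · # ·
    · · # ·
    · · # ·
    · · · ·
    · · · ·
    · · · ·
    · · · ·
    · · · ·
    · · · ·
T3:
  2·area = 6  (B↔C swapped to make it positive)
  edge (2, 10)→(0, 12): d=(-2,2) right/bottom  bias=-1
  edge (0, 12)→(7, 2): d=(7,-10) top-left  bias=+0
  edge (7, 2)→(2, 10): d=(-5,8) right/bottom  bias=-1
    (2,2)@(5, 5): e=[4,1,1] → #
    (3,2)@(7, 5): e=[0,21,-15] → ·  [on edge]
    (2,3)@(5, 7): e=[0,15,-9] → ·  [on edge]
    (1,4)@(3, 9): e=[0,9,-3] → ·  [on edge]
    (0,5)@(1, 11): e=[0,3,3] → ·  [on edge]
  covered (1 px):
    · · · ·
    · · · ·
    · · # ·
    · · · ·
    · · · ·
    · · · ·
    · · · ·
    · · · ·
    · · · ·
    · · · ·
    · · · ·
    · · · ·

Z-buffer (winner per pixel, '.' = empty):
  . . 2 .
  . 2 2 .
  . . 3 .
  . 0 1 .
  . 0 1 .
  . 0 2 .
  . 0 0 .
  . 0 0 .
  . 0 0 .
  . 0 0 0
  . 0 0 .
  . . . .

Result: -1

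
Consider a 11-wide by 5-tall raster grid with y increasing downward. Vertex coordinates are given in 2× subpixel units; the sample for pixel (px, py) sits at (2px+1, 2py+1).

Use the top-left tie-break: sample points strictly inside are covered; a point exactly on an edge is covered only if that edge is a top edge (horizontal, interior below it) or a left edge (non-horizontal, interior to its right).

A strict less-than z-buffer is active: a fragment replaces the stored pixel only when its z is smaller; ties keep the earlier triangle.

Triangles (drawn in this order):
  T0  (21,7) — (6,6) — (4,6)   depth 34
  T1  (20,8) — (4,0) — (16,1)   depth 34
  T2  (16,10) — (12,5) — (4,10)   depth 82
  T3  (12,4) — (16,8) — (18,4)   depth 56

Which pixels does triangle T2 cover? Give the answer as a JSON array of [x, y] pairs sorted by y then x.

T0:
  2·area = 2  (B↔C swapped to make it positive)
  edge (21, 7)→(4, 6): d=(-17,-1) top-left  bias=+0
  edge (4, 6)→(6, 6): d=(2,0) top-left  bias=+0
  edge (6, 6)→(21, 7): d=(15,1) right/bottom  bias=-1
    (10,3)@(21, 7): e=[0,2,0] → ·  [on edge]
  covered (0 px):
    · · · · · · · · · · ·
    · · · · · · · · · · ·
    · · · · · · · · · · ·
    · · · · · · · · · · ·
    · · · · · · · · · · ·
T1:
  2·area = 80
  edge (20, 8)→(4, 0): d=(-16,-8) top-left  bias=+0
  edge (4, 0)→(16, 1): d=(12,1) right/bottom  bias=-1
  edge (16, 1)→(20, 8): d=(4,7) right/bottom  bias=-1
    (3,0)@(7, 1): e=[8,9,63] → #
    (4,0)@(9, 1): e=[24,7,49] → #
    (5,0)@(11, 1): e=[40,5,35] → #
    (6,0)@(13, 1): e=[56,3,21] → #
    (7,0)@(15, 1): e=[72,1,7] → #
    (8,0)@(17, 1): e=[88,-1,-7] → ·
    (3,1)@(7, 3): e=[-24,33,71] → ·
    (4,1)@(9, 3): e=[-8,31,57] → ·
    (5,1)@(11, 3): e=[8,29,43] → #
    (8,1)@(17, 3): e=[56,23,1] → #
    (9,1)@(19, 3): e=[72,21,-13] → ·
    (5,2)@(11, 5): e=[-24,53,51] → ·
  covered (12 px):
    · · · # # # # # · · ·
    · · · · · # # # # · ·
    · · · · · · · # # · ·
    · · · · · · · · · # ·
    · · · · · · · · · · ·
T2:
  2·area = 60  (B↔C swapped to make it positive)
  edge (16, 10)→(4, 10): d=(-12,0) right/bottom  bias=-1
  edge (4, 10)→(12, 5): d=(8,-5) top-left  bias=+0
  edge (12, 5)→(16, 10): d=(4,5) right/bottom  bias=-1
    (4,3)@(9, 7): e=[36,1,23] → #
    (5,3)@(11, 7): e=[36,11,13] → #
    (6,3)@(13, 7): e=[36,21,3] → #
    (7,3)@(15, 7): e=[36,31,-7] → ·
    (3,4)@(7, 9): e=[12,7,41] → #
    (7,4)@(15, 9): e=[12,47,1] → #
    (8,4)@(17, 9): e=[12,57,-9] → ·
  covered (8 px):
    · · · · · · · · · · ·
    · · · · · · · · · · ·
    · · · · · · · · · · ·
    · · · · # # # · · · ·
    · · · # # # # # · · ·
T3:
  2·area = 24  (B↔C swapped to make it positive)
  edge (12, 4)→(18, 4): d=(6,0) top-left  bias=+0
  edge (18, 4)→(16, 8): d=(-2,4) right/bottom  bias=-1
  edge (16, 8)→(12, 4): d=(-4,-4) top-left  bias=+0
    (4,0)@(9, 1): e=[-18,42,0] → ·  [on edge]
    (5,1)@(11, 3): e=[-6,30,0] → ·  [on edge]
    (6,2)@(13, 5): e=[6,18,0] → #  [on edge]
    (7,2)@(15, 5): e=[6,10,8] → #
    (8,2)@(17, 5): e=[6,2,16] → #
    (9,2)@(19, 5): e=[6,-6,24] → ·
    (6,3)@(13, 7): e=[18,14,-8] → ·
    (7,3)@(15, 7): e=[18,6,0] → #  [on edge]
    (8,3)@(17, 7): e=[18,-2,8] → ·
    (7,4)@(15, 9): e=[30,2,-8] → ·
    (8,4)@(17, 9): e=[30,-6,0] → ·  [on edge]
  covered (4 px):
    · · · · · · · · · · ·
    · · · · · · · · · · ·
    · · · · · · # # # · ·
    · · · · · · · # · · ·
    · · · · · · · · · · ·

Final: [[4,3],[5,3],[6,3],[3,4],[4,4],[5,4],[6,4],[7,4]]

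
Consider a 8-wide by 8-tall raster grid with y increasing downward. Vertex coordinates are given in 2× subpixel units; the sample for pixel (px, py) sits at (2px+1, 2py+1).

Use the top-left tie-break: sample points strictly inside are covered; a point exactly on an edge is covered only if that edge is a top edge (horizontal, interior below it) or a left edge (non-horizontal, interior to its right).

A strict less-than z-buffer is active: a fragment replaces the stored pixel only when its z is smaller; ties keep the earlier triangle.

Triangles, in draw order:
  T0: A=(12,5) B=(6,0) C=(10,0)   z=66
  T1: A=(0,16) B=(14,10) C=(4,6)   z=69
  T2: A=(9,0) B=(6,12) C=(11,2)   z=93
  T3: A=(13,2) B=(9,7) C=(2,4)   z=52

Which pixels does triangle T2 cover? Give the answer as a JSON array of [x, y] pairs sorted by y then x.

T0:
  2·area = 20
  edge (12, 5)→(6, 0): d=(-6,-5) top-left  bias=+0
  edge (6, 0)→(10, 0): d=(4,0) top-left  bias=+0
  edge (10, 0)→(12, 5): d=(2,5) right/bottom  bias=-1
    (4,0)@(9, 1): e=[9,4,7] → #
    (5,0)@(11, 1): e=[19,4,-3] → ·
    (4,1)@(9, 3): e=[-3,12,11] → ·
    (5,1)@(11, 3): e=[7,12,1] → #
    (6,1)@(13, 3): e=[17,12,-9] → ·
    (5,2)@(11, 5): e=[-5,20,5] → ·
  covered (2 px):
    · · · · # · · ·
    · · · · · # · ·
    · · · · · · · ·
    · · · · · · · ·
    · · · · · · · ·
    · · · · · · · ·
    · · · · · · · ·
    · · · · · · · ·
T1:
  2·area = 116  (B↔C swapped to make it positive)
  edge (0, 16)→(4, 6): d=(4,-10) top-left  bias=+0
  edge (4, 6)→(14, 10): d=(10,4) right/bottom  bias=-1
  edge (14, 10)→(0, 16): d=(-14,6) right/bottom  bias=-1
    (2,3)@(5, 7): e=[14,6,96] → #
    (3,3)@(7, 7): e=[34,-2,84] → ·
    (1,4)@(3, 9): e=[2,34,80] → #
    (3,4)@(7, 9): e=[42,18,56] → #
    (4,4)@(9, 9): e=[62,10,44] → #
    (5,4)@(11, 9): e=[82,2,32] → #
    (6,4)@(13, 9): e=[102,-6,20] → ·
    (1,5)@(3, 11): e=[10,54,52] → #
    (6,5)@(13, 11): e=[110,14,-8] → ·
    (1,6)@(3, 13): e=[18,74,24] → #
    (3,6)@(7, 13): e=[58,58,0] → ·  [on edge]
    (4,6)@(9, 13): e=[78,50,-12] → ·
  covered (14 px):
    · · · · · · · ·
    · · · · · · · ·
    · · · · · · · ·
    · · # · · · · ·
    · # # # # # · ·
    · # # # # # · ·
    · # # · · · · ·
    # · · · · · · ·
T2:
  2·area = 30  (B↔C swapped to make it positive)
  edge (9, 0)→(11, 2): d=(2,2) right/bottom  bias=-1
  edge (11, 2)→(6, 12): d=(-5,10) right/bottom  bias=-1
  edge (6, 12)→(9, 0): d=(3,-12) top-left  bias=+0
    (4,0)@(9, 1): e=[2,25,3] → #
    (5,0)@(11, 1): e=[-2,5,27] → ·
    (4,1)@(9, 3): e=[6,15,9] → #
    (5,1)@(11, 3): e=[2,-5,33] → ·
    (4,2)@(9, 5): e=[10,5,15] → #
    (5,2)@(11, 5): e=[6,-15,39] → ·
    (4,3)@(9, 7): e=[14,-5,21] → ·
    (3,4)@(7, 9): e=[22,5,3] → #
    (4,4)@(9, 9): e=[18,-15,27] → ·
    (3,5)@(7, 11): e=[26,-5,9] → ·
  covered (4 px):
    · · · · # · · ·
    · · · · # · · ·
    · · · · # · · ·
    · · · · · · · ·
    · · · # · · · ·
    · · · · · · · ·
    · · · · · · · ·
    · · · · · · · ·
T3:
  2·area = 47
  edge (13, 2)→(9, 7): d=(-4,5) right/bottom  bias=-1
  edge (9, 7)→(2, 4): d=(-7,-3) top-left  bias=+0
  edge (2, 4)→(13, 2): d=(11,-2) top-left  bias=+0
    (4,1)@(9, 3): e=[16,28,3] → #
    (5,1)@(11, 3): e=[6,34,7] → #
    (6,1)@(13, 3): e=[-4,40,11] → ·
    (2,2)@(5, 5): e=[28,2,17] → #
    (3,2)@(7, 5): e=[18,8,21] → #
    (5,2)@(11, 5): e=[-2,20,29] → ·
    (2,3)@(5, 7): e=[20,-12,39] → ·
    (3,3)@(7, 7): e=[10,-6,43] → ·
    (4,3)@(9, 7): e=[0,0,47] → ·  [on edge]
  covered (5 px):
    · · · · · · · ·
    · · · · # # · ·
    · · # # # · · ·
    · · · · · · · ·
    · · · · · · · ·
    · · · · · · · ·
    · · · · · · · ·
    · · · · · · · ·

Result: [[4,0],[4,1],[4,2],[3,4]]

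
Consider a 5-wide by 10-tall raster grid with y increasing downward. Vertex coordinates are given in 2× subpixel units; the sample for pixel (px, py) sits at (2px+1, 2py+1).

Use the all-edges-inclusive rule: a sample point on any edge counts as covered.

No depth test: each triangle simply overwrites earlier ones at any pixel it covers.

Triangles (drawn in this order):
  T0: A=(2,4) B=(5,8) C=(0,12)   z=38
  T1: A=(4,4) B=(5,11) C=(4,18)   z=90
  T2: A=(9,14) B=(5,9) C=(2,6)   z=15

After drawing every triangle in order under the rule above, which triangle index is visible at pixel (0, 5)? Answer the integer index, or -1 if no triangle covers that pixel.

T0:
  2·area = 32
  edge (2, 4)→(5, 8): d=(3,4) inclusive
  edge (5, 8)→(0, 12): d=(-5,4) inclusive
  edge (0, 12)→(2, 4): d=(2,-8) inclusive
    (1,3)@(3, 7): e=[5,13,14] → #
    (2,3)@(5, 7): e=[-3,5,30] → ·
    (0,4)@(1, 9): e=[19,11,2] → #
    (2,4)@(5, 9): e=[3,-5,34] → ·
    (0,5)@(1, 11): e=[25,1,6] → #
    (1,5)@(3, 11): e=[17,-7,22] → ·
    (0,6)@(1, 13): e=[31,-9,10] → ·
  covered (4 px):
    · · · · ·
    · · · · ·
    · · · · ·
    · # · · ·
    # # · · ·
    # · · · ·
    · · · · ·
    · · · · ·
    · · · · ·
    · · · · ·
T1:
  2·area = 14
  edge (4, 4)→(5, 11): d=(1,7) inclusive
  edge (5, 11)→(4, 18): d=(-1,7) inclusive
  edge (4, 18)→(4, 4): d=(0,-14) inclusive
    (2,5)@(5, 11): e=[0,0,14] → #  [on edge]
    (3,5)@(7, 11): e=[-14,-14,42] → ·
    (2,6)@(5, 13): e=[2,-2,14] → ·
  covered (1 px):
    · · · · ·
    · · · · ·
    · · · · ·
    · · · · ·
    · · · · ·
    · · # · ·
    · · · · ·
    · · · · ·
    · · · · ·
    · · · · ·
T2:
  2·area = 3  (B↔C swapped to make it positive)
  edge (9, 14)→(2, 6): d=(-7,-8) inclusive
  edge (2, 6)→(5, 9): d=(3,3) inclusive
  edge (5, 9)→(9, 14): d=(4,5) inclusive
    (0,2)@(1, 5): e=[-1,0,4] → ·  [on edge]
    (1,3)@(3, 7): e=[1,0,2] → #  [on edge]
    (2,3)@(5, 7): e=[17,-6,-8] → ·
    (1,4)@(3, 9): e=[-13,6,10] → ·
    (2,4)@(5, 9): e=[3,0,0] → #  [on edge]
    (3,4)@(7, 9): e=[19,-6,-10] → ·
    (2,5)@(5, 11): e=[-11,6,8] → ·
    (3,5)@(7, 11): e=[5,0,-2] → ·  [on edge]
    (4,6)@(9, 13): e=[7,0,-4] → ·  [on edge]
  covered (2 px):
    · · · · ·
    · · · · ·
    · · · · ·
    · # · · ·
    · · # · ·
    · · · · ·
    · · · · ·
    · · · · ·
    · · · · ·
    · · · · ·

Z-buffer (winner per pixel, '.' = empty):
  . . . . .
  . . . . .
  . . . . .
  . 2 . . .
  0 0 2 . .
  0 . 1 . .
  . . . . .
  . . . . .
  . . . . .
  . . . . .

Result: 0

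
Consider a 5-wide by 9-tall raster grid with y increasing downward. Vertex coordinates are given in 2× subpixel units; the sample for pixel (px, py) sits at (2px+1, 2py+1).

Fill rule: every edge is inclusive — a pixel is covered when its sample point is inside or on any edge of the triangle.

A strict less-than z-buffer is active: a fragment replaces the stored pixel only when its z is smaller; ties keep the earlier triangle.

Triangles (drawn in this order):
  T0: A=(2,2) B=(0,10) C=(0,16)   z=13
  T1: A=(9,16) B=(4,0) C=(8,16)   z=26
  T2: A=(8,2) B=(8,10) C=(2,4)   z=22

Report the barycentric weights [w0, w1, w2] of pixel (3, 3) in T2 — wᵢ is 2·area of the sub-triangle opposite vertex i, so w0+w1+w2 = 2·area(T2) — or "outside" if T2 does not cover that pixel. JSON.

T0:
  2·area = 12  (B↔C swapped to make it positive)
  edge (2, 2)→(0, 16): d=(-2,14) inclusive
  edge (0, 16)→(0, 10): d=(0,-6) inclusive
  edge (0, 10)→(2, 2): d=(2,-8) inclusive
    (0,3)@(1, 7): e=[4,6,2] → #
    (1,3)@(3, 7): e=[-24,18,18] → ·
    (0,4)@(1, 9): e=[0,6,6] → #  [on edge]
    (1,4)@(3, 9): e=[-28,18,22] → ·
    (0,5)@(1, 11): e=[-4,6,10] → ·
  covered (2 px):
    · · · · ·
    · · · · ·
    · · · · ·
    # · · · ·
    # · · · ·
    · · · · ·
    · · · · ·
    · · · · ·
    · · · · ·
T1:
  2·area = 16  (B↔C swapped to make it positive)
  edge (9, 16)→(8, 16): d=(-1,0) inclusive
  edge (8, 16)→(4, 0): d=(-4,-16) inclusive
  edge (4, 0)→(9, 16): d=(5,16) inclusive
    (3,5)@(7, 11): e=[5,4,7] → #
    (4,5)@(9, 11): e=[5,36,-25] → ·
    (3,6)@(7, 13): e=[3,-4,17] → ·
  covered (1 px):
    · · · · ·
    · · · · ·
    · · · · ·
    · · · · ·
    · · · · ·
    · · · # ·
    · · · · ·
    · · · · ·
    · · · · ·
T2:
  2·area = 48
  edge (8, 2)→(8, 10): d=(0,8) inclusive
  edge (8, 10)→(2, 4): d=(-6,-6) inclusive
  edge (2, 4)→(8, 2): d=(6,-2) inclusive
    (0,1)@(1, 3): e=[56,0,-8] → ·  [on edge]
    (2,1)@(5, 3): e=[24,24,0] → #  [on edge]
    (3,1)@(7, 3): e=[8,36,4] → #
    (4,1)@(9, 3): e=[-8,48,8] → ·
    (1,2)@(3, 5): e=[40,0,8] → #  [on edge]
    (4,2)@(9, 5): e=[-8,36,20] → ·
    (1,3)@(3, 7): e=[40,-12,20] → ·
    (2,3)@(5, 7): e=[24,0,24] → #  [on edge]
    (4,3)@(9, 7): e=[-8,24,32] → ·
    (2,4)@(5, 9): e=[24,-12,36] → ·
    (3,4)@(7, 9): e=[8,0,40] → #  [on edge]
    (4,4)@(9, 9): e=[-8,12,44] → ·
    (4,5)@(9, 11): e=[-8,0,56] → ·  [on edge]
  covered (8 px):
    · · · · ·
    · · # # ·
    · # # # ·
    · · # # ·
    · · · # ·
    · · · · ·
    · · · · ·
    · · · · ·
    · · · · ·

Final: [12,28,8]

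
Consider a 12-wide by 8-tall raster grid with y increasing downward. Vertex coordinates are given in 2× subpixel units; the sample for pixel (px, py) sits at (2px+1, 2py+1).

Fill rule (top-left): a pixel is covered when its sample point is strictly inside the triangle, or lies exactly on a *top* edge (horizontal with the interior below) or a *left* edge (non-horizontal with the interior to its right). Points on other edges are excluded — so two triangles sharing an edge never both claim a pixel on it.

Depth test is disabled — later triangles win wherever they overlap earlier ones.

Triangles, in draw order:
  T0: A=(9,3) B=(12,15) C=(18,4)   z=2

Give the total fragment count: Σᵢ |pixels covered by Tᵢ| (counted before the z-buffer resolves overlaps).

T0:
  2·area = 105  (B↔C swapped to make it positive)
  edge (9, 3)→(18, 4): d=(9,1) right/bottom  bias=-1
  edge (18, 4)→(12, 15): d=(-6,11) right/bottom  bias=-1
  edge (12, 15)→(9, 3): d=(-3,-12) top-left  bias=+0
    (4,1)@(9, 3): e=[0,105,0] → ·  [on edge]
    (5,2)@(11, 5): e=[16,71,18] → █
    (6,2)@(13, 5): e=[14,49,42] → █
    (7,2)@(15, 5): e=[12,27,66] → █
    (8,2)@(17, 5): e=[10,5,90] → █
    (9,2)@(19, 5): e=[8,-17,114] → ·
    (5,3)@(11, 7): e=[34,59,12] → █
    (8,3)@(17, 7): e=[28,-7,84] → ·
    (5,4)@(11, 9): e=[52,47,6] → █
    (8,4)@(17, 9): e=[46,-19,78] → ·
    (5,5)@(11, 11): e=[70,35,0] → █  [on edge]
    (7,5)@(15, 11): e=[66,-9,48] → ·
  covered (13 px):
    · · · · · · · · · · · ·
    · · · · · · · · · · · ·
    · · · · · █ █ █ █ · · ·
    · · · · · █ █ █ · · · ·
    · · · · · █ █ █ · · · ·
    · · · · · █ █ · · · · ·
    · · · · · · █ · · · · ·
    · · · · · · · · · · · ·

Answer: 13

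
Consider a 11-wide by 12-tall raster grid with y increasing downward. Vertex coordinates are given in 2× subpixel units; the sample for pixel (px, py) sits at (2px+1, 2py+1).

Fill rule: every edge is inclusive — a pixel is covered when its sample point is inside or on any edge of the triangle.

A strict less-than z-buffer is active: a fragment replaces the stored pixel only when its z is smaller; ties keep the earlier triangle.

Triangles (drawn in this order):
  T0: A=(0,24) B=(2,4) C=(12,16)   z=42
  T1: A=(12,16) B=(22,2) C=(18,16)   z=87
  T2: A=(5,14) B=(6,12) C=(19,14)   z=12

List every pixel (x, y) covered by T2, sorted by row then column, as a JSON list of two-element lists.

T0:
  2·area = 224
  edge (0, 24)→(2, 4): d=(2,-20) inclusive
  edge (2, 4)→(12, 16): d=(10,12) inclusive
  edge (12, 16)→(0, 24): d=(-12,8) inclusive
    (1,3)@(3, 7): e=[26,18,180] → #
    (2,3)@(5, 7): e=[66,-6,164] → ·
    (1,4)@(3, 9): e=[30,38,156] → #
    (2,4)@(5, 9): e=[70,14,140] → #
    (3,4)@(7, 9): e=[110,-10,124] → ·
    (1,5)@(3, 11): e=[34,58,132] → #
    (3,5)@(7, 11): e=[114,10,100] → #
    (4,5)@(9, 11): e=[154,-14,84] → ·
    (1,6)@(3, 13): e=[38,78,108] → #
    (4,6)@(9, 13): e=[158,6,60] → #
    (5,6)@(11, 13): e=[198,-18,44] → ·
    (0,7)@(1, 15): e=[2,122,100] → #
  covered (28 px):
    · · · · · · · · · · ·
    · · · · · · · · · · ·
    · · · · · · · · · · ·
    · # · · · · · · · · ·
    · # # · · · · · · · ·
    · # # # · · · · · · ·
    · # # # # · · · · · ·
    # # # # # # · · · · ·
    # # # # # · · · · · ·
    # # # # · · · · · · ·
    # # · · · · · · · · ·
    # · · · · · · · · · ·
T1:
  2·area = 84
  edge (12, 16)→(22, 2): d=(10,-14) inclusive
  edge (22, 2)→(18, 16): d=(-4,14) inclusive
  edge (18, 16)→(12, 16): d=(-6,0) inclusive
    (10,2)@(21, 5): e=[16,2,66] → #
    (9,3)@(19, 7): e=[8,22,54] → #
    (10,3)@(21, 7): e=[36,-6,54] → ·
    (8,4)@(17, 9): e=[0,42,42] → #  [on edge]
    (10,4)@(21, 9): e=[56,-14,42] → ·
    (8,5)@(17, 11): e=[20,34,30] → #
    (10,5)@(21, 11): e=[76,-22,30] → ·
    (7,6)@(15, 13): e=[12,54,18] → #
    (9,6)@(19, 13): e=[68,-2,18] → ·
    (6,7)@(13, 15): e=[4,74,6] → #
    (9,7)@(19, 15): e=[88,-10,6] → ·
    (6,8)@(13, 17): e=[24,66,-6] → ·
    (3,11)@(7, 23): e=[0,126,-42] → ·  [on edge]
  covered (11 px):
    · · · · · · · · · · ·
    · · · · · · · · · · ·
    · · · · · · · · · · #
    · · · · · · · · · # ·
    · · · · · · · · # # ·
    · · · · · · · · # # ·
    · · · · · · · # # · ·
    · · · · · · # # # · ·
    · · · · · · · · · · ·
    · · · · · · · · · · ·
    · · · · · · · · · · ·
    · · · · · · · · · · ·
T2:
  2·area = 28
  edge (5, 14)→(6, 12): d=(1,-2) inclusive
  edge (6, 12)→(19, 14): d=(13,2) inclusive
  edge (19, 14)→(5, 14): d=(-14,0) inclusive
    (3,6)@(7, 13): e=[3,11,14] → #
    (4,6)@(9, 13): e=[7,7,14] → #
    (5,6)@(11, 13): e=[11,3,14] → #
    (6,6)@(13, 13): e=[15,-1,14] → ·
    (3,7)@(7, 15): e=[5,37,-14] → ·
    (4,7)@(9, 15): e=[9,33,-14] → ·
    (5,7)@(11, 15): e=[13,29,-14] → ·
  covered (3 px):
    · · · · · · · · · · ·
    · · · · · · · · · · ·
    · · · · · · · · · · ·
    · · · · · · · · · · ·
    · · · · · · · · · · ·
    · · · · · · · · · · ·
    · · · # # # · · · · ·
    · · · · · · · · · · ·
    · · · · · · · · · · ·
    · · · · · · · · · · ·
    · · · · · · · · · · ·
    · · · · · · · · · · ·

Answer: [[3,6],[4,6],[5,6]]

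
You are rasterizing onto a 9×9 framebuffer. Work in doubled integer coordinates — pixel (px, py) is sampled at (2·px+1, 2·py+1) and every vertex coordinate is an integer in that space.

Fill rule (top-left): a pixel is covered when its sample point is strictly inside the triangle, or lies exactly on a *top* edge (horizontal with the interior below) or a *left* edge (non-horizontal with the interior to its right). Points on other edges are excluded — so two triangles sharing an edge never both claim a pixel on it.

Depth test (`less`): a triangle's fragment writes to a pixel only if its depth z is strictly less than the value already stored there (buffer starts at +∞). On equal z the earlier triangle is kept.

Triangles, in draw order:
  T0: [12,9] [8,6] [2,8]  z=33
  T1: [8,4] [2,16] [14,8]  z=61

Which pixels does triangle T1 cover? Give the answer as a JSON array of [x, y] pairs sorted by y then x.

T0:
  2·area = 26  (B↔C swapped to make it positive)
  edge (12, 9)→(2, 8): d=(-10,-1) top-left  bias=+0
  edge (2, 8)→(8, 6): d=(6,-2) top-left  bias=+0
  edge (8, 6)→(12, 9): d=(4,3) right/bottom  bias=-1
    (8,1)@(17, 3): e=[65,0,-39] → ·  [on edge]
    (5,2)@(11, 5): e=[39,0,-13] → ·  [on edge]
    (2,3)@(5, 7): e=[13,0,13] → █  [on edge]
    (3,3)@(7, 7): e=[15,4,7] → █
    (4,3)@(9, 7): e=[17,8,1] → █
    (5,3)@(11, 7): e=[19,12,-5] → ·
    (2,4)@(5, 9): e=[-7,12,21] → ·
    (3,4)@(7, 9): e=[-5,16,15] → ·
    (4,4)@(9, 9): e=[-3,20,9] → ·
  covered (3 px):
    · · · · · · · · ·
    · · · · · · · · ·
    · · · · · · · · ·
    · · █ █ █ · · · ·
    · · · · · · · · ·
    · · · · · · · · ·
    · · · · · · · · ·
    · · · · · · · · ·
    · · · · · · · · ·
T1:
  2·area = 96  (B↔C swapped to make it positive)
  edge (8, 4)→(14, 8): d=(6,4) right/bottom  bias=-1
  edge (14, 8)→(2, 16): d=(-12,8) right/bottom  bias=-1
  edge (2, 16)→(8, 4): d=(6,-12) top-left  bias=+0
    (4,2)@(9, 5): e=[2,76,18] → █
    (5,2)@(11, 5): e=[-6,60,42] → ·
    (3,3)@(7, 7): e=[22,68,6] → █
    (5,3)@(11, 7): e=[6,36,54] → █
    (6,3)@(13, 7): e=[-2,20,78] → ·
    (3,4)@(7, 9): e=[34,44,18] → █
    (6,4)@(13, 9): e=[10,-4,90] → ·
    (2,5)@(5, 11): e=[54,36,6] → █
    (5,5)@(11, 11): e=[30,-12,78] → ·
    (2,6)@(5, 13): e=[66,12,18] → █
    (3,6)@(7, 13): e=[58,-4,42] → ·
    (4,6)@(9, 13): e=[50,-20,66] → ·
  covered (12 px):
    · · · · · · · · ·
    · · · · · · · · ·
    · · · · █ · · · ·
    · · · █ █ █ · · ·
    · · · █ █ █ · · ·
    · · █ █ █ · · · ·
    · · █ · · · · · ·
    · █ · · · · · · ·
    · · · · · · · · ·

Final: [[4,2],[3,3],[4,3],[5,3],[3,4],[4,4],[5,4],[2,5],[3,5],[4,5],[2,6],[1,7]]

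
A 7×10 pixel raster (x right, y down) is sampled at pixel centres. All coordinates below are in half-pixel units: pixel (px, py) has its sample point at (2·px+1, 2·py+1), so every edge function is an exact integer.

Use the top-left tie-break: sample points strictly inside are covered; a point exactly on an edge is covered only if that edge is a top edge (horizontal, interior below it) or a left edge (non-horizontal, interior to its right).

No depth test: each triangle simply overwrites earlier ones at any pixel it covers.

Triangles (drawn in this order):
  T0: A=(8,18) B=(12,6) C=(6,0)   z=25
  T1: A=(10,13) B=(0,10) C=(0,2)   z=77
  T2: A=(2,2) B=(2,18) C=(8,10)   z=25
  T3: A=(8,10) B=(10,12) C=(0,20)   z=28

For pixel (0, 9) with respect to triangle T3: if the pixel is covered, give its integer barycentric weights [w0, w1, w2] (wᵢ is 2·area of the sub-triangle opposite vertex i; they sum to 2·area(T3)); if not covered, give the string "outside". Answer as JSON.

T0:
  2·area = 96  (B↔C swapped to make it positive)
  edge (8, 18)→(6, 0): d=(-2,-18) top-left  bias=+0
  edge (6, 0)→(12, 6): d=(6,6) right/bottom  bias=-1
  edge (12, 6)→(8, 18): d=(-4,12) right/bottom  bias=-1
    (3,0)@(7, 1): e=[16,0,80] → ·  [on edge]
    (3,1)@(7, 3): e=[12,12,72] → █
    (4,1)@(9, 3): e=[48,0,48] → ·  [on edge]
    (6,1)@(13, 3): e=[120,-24,0] → ·  [on edge]
    (3,2)@(7, 5): e=[8,24,64] → █
    (4,2)@(9, 5): e=[44,12,40] → █
    (5,2)@(11, 5): e=[80,0,16] → ·  [on edge]
    (3,3)@(7, 7): e=[4,36,56] → █
    (5,3)@(11, 7): e=[76,12,8] → █
    (6,3)@(13, 7): e=[112,0,-16] → ·  [on edge]
    (3,4)@(7, 9): e=[0,48,48] → █  [on edge]
    (5,4)@(11, 9): e=[72,24,0] → ·  [on edge]
    (4,7)@(9, 15): e=[24,72,0] → ·  [on edge]
  covered (10 px):
    · · · · · · ·
    · · · █ · · ·
    · · · █ █ · ·
    · · · █ █ █ ·
    · · · █ █ · ·
    · · · · █ · ·
    · · · · █ · ·
    · · · · · · ·
    · · · · · · ·
    · · · · · · ·
T1:
  2·area = 80
  edge (10, 13)→(0, 10): d=(-10,-3) top-left  bias=+0
  edge (0, 10)→(0, 2): d=(0,-8) top-left  bias=+0
  edge (0, 2)→(10, 13): d=(10,11) right/bottom  bias=-1
    (0,2)@(1, 5): e=[53,8,19] → █
    (1,2)@(3, 5): e=[59,24,-3] → ·
    (0,3)@(1, 7): e=[33,8,39] → █
    (1,3)@(3, 7): e=[39,24,17] → █
    (2,3)@(5, 7): e=[45,40,-5] → ·
    (0,4)@(1, 9): e=[13,8,59] → █
    (2,4)@(5, 9): e=[25,40,15] → █
    (3,4)@(7, 9): e=[31,56,-7] → ·
    (0,5)@(1, 11): e=[-7,8,79] → ·
    (1,5)@(3, 11): e=[-1,24,57] → ·
    (2,5)@(5, 11): e=[5,40,35] → █
    (3,5)@(7, 11): e=[11,56,13] → █
  covered (8 px):
    · · · · · · ·
    · · · · · · ·
    █ · · · · · ·
    █ █ · · · · ·
    █ █ █ · · · ·
    · · █ █ · · ·
    · · · · · · ·
    · · · · · · ·
    · · · · · · ·
    · · · · · · ·
T2:
  2·area = 96  (B↔C swapped to make it positive)
  edge (2, 2)→(8, 10): d=(6,8) right/bottom  bias=-1
  edge (8, 10)→(2, 18): d=(-6,8) right/bottom  bias=-1
  edge (2, 18)→(2, 2): d=(0,-16) top-left  bias=+0
    (1,2)@(3, 5): e=[10,70,16] → █
    (2,2)@(5, 5): e=[-6,54,48] → ·
    (1,3)@(3, 7): e=[22,58,16] → █
    (2,3)@(5, 7): e=[6,42,48] → █
    (3,3)@(7, 7): e=[-10,26,80] → ·
    (1,4)@(3, 9): e=[34,46,16] → █
    (3,4)@(7, 9): e=[2,14,80] → █
    (4,4)@(9, 9): e=[-14,-2,112] → ·
    (1,5)@(3, 11): e=[46,34,16] → █
    (4,5)@(9, 11): e=[-2,-14,112] → ·
    (1,6)@(3, 13): e=[58,22,16] → █
    (3,6)@(7, 13): e=[26,-10,80] → ·
  covered (12 px):
    · · · · · · ·
    · · · · · · ·
    · █ · · · · ·
    · █ █ · · · ·
    · █ █ █ · · ·
    · █ █ █ · · ·
    · █ █ · · · ·
    · █ · · · · ·
    · · · · · · ·
    · · · · · · ·
T3:
  2·area = 36
  edge (8, 10)→(10, 12): d=(2,2) right/bottom  bias=-1
  edge (10, 12)→(0, 20): d=(-10,8) right/bottom  bias=-1
  edge (0, 20)→(8, 10): d=(8,-10) top-left  bias=+0
    (0,1)@(1, 3): e=[0,162,-126] → ·  [on edge]
    (1,2)@(3, 5): e=[0,126,-90] → ·  [on edge]
    (2,3)@(5, 7): e=[0,90,-54] → ·  [on edge]
    (3,4)@(7, 9): e=[0,54,-18] → ·  [on edge]
    (4,5)@(9, 11): e=[0,18,18] → ·  [on edge]
    (3,6)@(7, 13): e=[8,14,14] → █
    (4,6)@(9, 13): e=[4,-2,34] → ·
    (5,6)@(11, 13): e=[0,-18,54] → ·  [on edge]
    (2,7)@(5, 15): e=[16,10,10] → █
    (3,7)@(7, 15): e=[12,-6,30] → ·
    (6,7)@(13, 15): e=[0,-54,90] → ·  [on edge]
    (1,8)@(3, 17): e=[24,6,6] → █
  covered (4 px):
    · · · · · · ·
    · · · · · · ·
    · · · · · · ·
    · · · · · · ·
    · · · · · · ·
    · · · · · · ·
    · · · █ · · ·
    · · █ · · · ·
    · █ · · · · ·
    █ · · · · · ·

Result: [2,2,32]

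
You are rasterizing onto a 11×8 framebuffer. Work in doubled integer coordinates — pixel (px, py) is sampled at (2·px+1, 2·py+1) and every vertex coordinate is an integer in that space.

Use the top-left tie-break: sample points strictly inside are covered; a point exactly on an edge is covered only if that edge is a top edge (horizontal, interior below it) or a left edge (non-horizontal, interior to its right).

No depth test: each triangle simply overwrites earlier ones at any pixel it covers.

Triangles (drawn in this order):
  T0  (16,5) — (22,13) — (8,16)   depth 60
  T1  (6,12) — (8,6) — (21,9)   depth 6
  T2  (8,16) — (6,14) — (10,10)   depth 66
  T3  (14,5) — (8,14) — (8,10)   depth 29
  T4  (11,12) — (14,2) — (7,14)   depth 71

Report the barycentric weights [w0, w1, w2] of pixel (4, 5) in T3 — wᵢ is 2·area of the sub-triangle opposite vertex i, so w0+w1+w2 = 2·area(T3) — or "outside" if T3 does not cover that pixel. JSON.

T0:
  2·area = 130
  edge (16, 5)→(22, 13): d=(6,8) right/bottom  bias=-1
  edge (22, 13)→(8, 16): d=(-14,3) right/bottom  bias=-1
  edge (8, 16)→(16, 5): d=(8,-11) top-left  bias=+0
    (6,0)@(13, 1): e=[0,195,-65] → ·  [on edge]
    (7,3)@(15, 7): e=[20,105,5] → █
    (8,3)@(17, 7): e=[4,99,27] → █
    (9,3)@(19, 7): e=[-12,93,49] → ·
    (7,4)@(15, 9): e=[32,77,21] → █
    (9,4)@(19, 9): e=[0,65,65] → ·  [on edge]
    (6,5)@(13, 11): e=[60,55,15] → █
    (9,5)@(19, 11): e=[12,37,81] → █
    (10,5)@(21, 11): e=[-4,31,103] → ·
    (5,6)@(11, 13): e=[88,33,9] → █
    (10,6)@(21, 13): e=[8,3,119] → █
    (4,7)@(9, 15): e=[116,11,3] → █
  covered (16 px):
    · · · · · · · · · · ·
    · · · · · · · · · · ·
    · · · · · · · · · · ·
    · · · · · · · █ █ · ·
    · · · · · · · █ █ · ·
    · · · · · · █ █ █ █ ·
    · · · · · █ █ █ █ █ █
    · · · · █ █ · · · · ·
T1:
  2·area = 84
  edge (6, 12)→(8, 6): d=(2,-6) top-left  bias=+0
  edge (8, 6)→(21, 9): d=(13,3) right/bottom  bias=-1
  edge (21, 9)→(6, 12): d=(-15,3) right/bottom  bias=-1
    (4,1)@(9, 3): e=[0,-42,126] → ·  [on edge]
    (4,3)@(9, 7): e=[8,10,66] → █
    (5,3)@(11, 7): e=[20,4,60] → █
    (6,3)@(13, 7): e=[32,-2,54] → ·
    (3,4)@(7, 9): e=[0,42,42] → █  [on edge]
    (6,4)@(13, 9): e=[36,24,24] → █
    (7,4)@(15, 9): e=[48,18,18] → █
    (8,4)@(17, 9): e=[60,12,12] → █
    (9,4)@(19, 9): e=[72,6,6] → █
    (10,4)@(21, 9): e=[84,0,0] → ·  [on edge]
    (3,5)@(7, 11): e=[4,68,12] → █
    (5,5)@(11, 11): e=[28,56,0] → ·  [on edge]
    (0,6)@(1, 13): e=[-28,112,0] → ·  [on edge]
    (2,7)@(5, 15): e=[0,126,-42] → ·  [on edge]
  covered (11 px):
    · · · · · · · · · · ·
    · · · · · · · · · · ·
    · · · · · · · · · · ·
    · · · · █ █ · · · · ·
    · · · █ █ █ █ █ █ █ ·
    · · · █ █ · · · · · ·
    · · · · · · · · · · ·
    · · · · · · · · · · ·
T2:
  2·area = 16
  edge (8, 16)→(6, 14): d=(-2,-2) top-left  bias=+0
  edge (6, 14)→(10, 10): d=(4,-4) top-left  bias=+0
  edge (10, 10)→(8, 16): d=(-2,6) right/bottom  bias=-1
    (6,0)@(13, 1): e=[40,-24,0] → ·  [on edge]
    (9,0)@(19, 1): e=[52,0,-36] → ·  [on edge]
    (8,1)@(17, 3): e=[44,0,-28] → ·  [on edge]
    (7,2)@(15, 5): e=[36,0,-20] → ·  [on edge]
    (5,3)@(11, 7): e=[24,-8,0] → ·  [on edge]
    (6,3)@(13, 7): e=[28,0,-12] → ·  [on edge]
    (0,4)@(1, 9): e=[0,-40,56] → ·  [on edge]
    (5,4)@(11, 9): e=[20,0,-4] → ·  [on edge]
    (1,5)@(3, 11): e=[0,-24,40] → ·  [on edge]
    (4,5)@(9, 11): e=[12,0,4] → █  [on edge]
    (5,5)@(11, 11): e=[16,8,-8] → ·
    (2,6)@(5, 13): e=[0,-8,24] → ·  [on edge]
    (3,6)@(7, 13): e=[4,0,12] → █  [on edge]
    (4,6)@(9, 13): e=[8,8,0] → ·  [on edge]
    (2,7)@(5, 15): e=[-4,0,20] → ·  [on edge]
    (3,7)@(7, 15): e=[0,8,8] → █  [on edge]
  covered (3 px):
    · · · · · · · · · · ·
    · · · · · · · · · · ·
    · · · · · · · · · · ·
    · · · · · · · · · · ·
    · · · · · · · · · · ·
    · · · · █ · · · · · ·
    · · · █ · · · · · · ·
    · · · █ · · · · · · ·
T3:
  2·area = 24
  edge (14, 5)→(8, 14): d=(-6,9) right/bottom  bias=-1
  edge (8, 14)→(8, 10): d=(0,-4) top-left  bias=+0
  edge (8, 10)→(14, 5): d=(6,-5) top-left  bias=+0
    (5,4)@(11, 9): e=[3,12,9] → █
    (6,4)@(13, 9): e=[-15,20,19] → ·
    (4,5)@(9, 11): e=[9,4,11] → █
    (5,5)@(11, 11): e=[-9,12,21] → ·
    (4,6)@(9, 13): e=[-3,4,23] → ·
  covered (2 px):
    · · · · · · · · · · ·
    · · · · · · · · · · ·
    · · · · · · · · · · ·
    · · · · · · · · · · ·
    · · · · · █ · · · · ·
    · · · · █ · · · · · ·
    · · · · · · · · · · ·
    · · · · · · · · · · ·
T4:
  2·area = 34  (B↔C swapped to make it positive)
  edge (11, 12)→(7, 14): d=(-4,2) right/bottom  bias=-1
  edge (7, 14)→(14, 2): d=(7,-12) top-left  bias=+0
  edge (14, 2)→(11, 12): d=(-3,10) right/bottom  bias=-1
    (6,2)@(13, 5): e=[24,9,1] → █
    (7,2)@(15, 5): e=[20,33,-19] → ·
    (6,3)@(13, 7): e=[16,23,-5] → ·
    (10,3)@(21, 7): e=[0,119,-85] → ·  [on edge]
    (5,4)@(11, 9): e=[12,13,9] → █
    (6,4)@(13, 9): e=[8,37,-11] → ·
    (8,4)@(17, 9): e=[0,85,-51] → ·  [on edge]
    (4,5)@(9, 11): e=[8,3,23] → █
    (6,5)@(13, 11): e=[0,51,-17] → ·  [on edge]
    (4,6)@(9, 13): e=[0,17,17] → ·  [on edge]
    (5,6)@(11, 13): e=[-4,41,-3] → ·
    (2,7)@(5, 15): e=[0,-17,51] → ·  [on edge]
  covered (4 px):
    · · · · · · · · · · ·
    · · · · · · · · · · ·
    · · · · · · █ · · · ·
    · · · · · · · · · · ·
    · · · · · █ · · · · ·
    · · · · █ █ · · · · ·
    · · · · · · · · · · ·
    · · · · · · · · · · ·

Answer: [4,11,9]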